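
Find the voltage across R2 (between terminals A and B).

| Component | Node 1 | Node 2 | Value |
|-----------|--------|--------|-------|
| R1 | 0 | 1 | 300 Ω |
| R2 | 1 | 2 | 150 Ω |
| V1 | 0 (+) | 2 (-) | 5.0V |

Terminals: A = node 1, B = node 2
R1 and R2 are in series across V1 (node 0 → node 1 → node 2), and the output A–B is taken across R2, so this is a voltage divider.
Series current: I = V1/(R1 + R2) = 5/(300 + 150) = 5/450 = 0.01111 A
V_R2 = I × R2 = V1 × R2/(R1 + R2) = 5 × 150/450 = 1.667 V

Final answer: 1.667 V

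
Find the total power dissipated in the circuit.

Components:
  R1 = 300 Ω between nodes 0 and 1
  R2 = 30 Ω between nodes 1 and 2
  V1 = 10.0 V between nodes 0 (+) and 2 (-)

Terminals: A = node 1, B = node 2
Nodal analysis, taking node 2 as the 0 V reference.
Source V1 fixes V_0 = 10 V.
KCL at each unknown node (sum of currents leaving = 0; resistances in Ω):
  Node 1: (V_1 - 10)/300 + (V_1 - 0)/30 = 0
Collecting terms: 0.03667 × V_1 = 0.03333  =>  V_1 = 0.9091 V
Power in each resistor, P = (ΔV)²/R:
  P_R1 = (10 - 0.9091)²/300 = 0.2755 W
  P_R2 = (0.9091 - 0)²/30 = 0.02755 W
P_total = P_R1 + P_R2 = 0.303 W

Final answer: 0.303 W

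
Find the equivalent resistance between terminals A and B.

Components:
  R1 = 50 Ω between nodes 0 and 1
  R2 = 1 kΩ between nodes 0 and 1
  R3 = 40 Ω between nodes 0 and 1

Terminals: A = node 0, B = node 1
Reduce the network between node 0 (A) and node 1 (B) by series/parallel combination:
  Rp1 = R1 ‖ R2 ‖ R3 (parallel, all between nodes 0 and 1) = 1/(1/50 + 1/1000 + 1/40) = 21.74 Ω
R_eq = 21.74 Ω

Final answer: 21.74 Ω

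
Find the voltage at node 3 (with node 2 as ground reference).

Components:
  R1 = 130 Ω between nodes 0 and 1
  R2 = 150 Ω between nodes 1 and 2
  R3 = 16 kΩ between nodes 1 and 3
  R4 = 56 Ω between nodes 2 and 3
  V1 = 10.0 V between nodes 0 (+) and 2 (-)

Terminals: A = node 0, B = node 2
Nodal analysis, taking node 2 as the 0 V reference.
Source V1 fixes V_0 = 10 V.
KCL at each unknown node (sum of currents leaving = 0; resistances in Ω):
  Node 1: (V_1 - 10)/130 + (V_1 - 0)/150 + (V_1 - V_3)/16000 = 0
  Node 3: (V_3 - V_1)/16000 + (V_3 - 0)/56 = 0
Collecting terms (coefficients in siemens):
  0.01442·V_1 - 0.0000625·V_3 = 0.07692
  0.01792·V_3 - 0.0000625·V_1 = 0
Determinant D = (0.01442)(0.01792) - (-0.0000625)(-0.0000625) = 0.0002584
V_1 = [(0.07692)(0.01792) - (-0.0000625)(0)]/D = 5.334 V
V_3 = [(0.01442)(0) - (0.07692)(-0.0000625)]/D = 0.0186 V
The requested potential is V_3 = 0.0186 V.

Final answer: V_3 = 0.0186 V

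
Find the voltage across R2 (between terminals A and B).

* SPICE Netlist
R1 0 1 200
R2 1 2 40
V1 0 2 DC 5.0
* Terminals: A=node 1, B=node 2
R1 and R2 are in series across V1 (node 0 → node 1 → node 2), and the output A–B is taken across R2, so this is a voltage divider.
Series current: I = V1/(R1 + R2) = 5/(200 + 40) = 5/240 = 0.02083 A
V_R2 = I × R2 = V1 × R2/(R1 + R2) = 5 × 40/240 = 0.8333 V

Final answer: 0.8333 V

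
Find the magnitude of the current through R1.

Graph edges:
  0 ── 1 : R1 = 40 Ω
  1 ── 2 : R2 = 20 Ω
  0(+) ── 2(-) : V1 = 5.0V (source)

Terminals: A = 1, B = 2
Nodal analysis, taking node 2 as the 0 V reference.
Source V1 fixes V_0 = 5 V.
KCL at each unknown node (sum of currents leaving = 0; resistances in Ω):
  Node 1: (V_1 - 5)/40 + (V_1 - 0)/20 = 0
Collecting terms: 0.075 × V_1 = 0.125  =>  V_1 = 1.667 V
I_R1 = (V_0 - V_1)/R1 = (5 - 1.667)/40 = 0.08333 A
|I_R1| = 0.08333 A

Final answer: |I_R1| = 0.08333 A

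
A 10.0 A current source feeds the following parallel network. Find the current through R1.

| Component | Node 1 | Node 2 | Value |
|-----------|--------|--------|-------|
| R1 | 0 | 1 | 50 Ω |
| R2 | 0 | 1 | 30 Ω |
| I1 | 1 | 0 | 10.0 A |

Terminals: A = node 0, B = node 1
All resistors sit directly between nodes 0 and 1, so they are in parallel and share one voltage V; the full source current 10 A splits among them.
1/R_par = 1/50 + 1/30 = 0.05333 S  =>  R_par = 18.75 Ω
V = I × R_par = 10 × 18.75 = 187.5 V
I_R1 = V/R1 = 187.5/50 = 3.75 A

Final answer: 3.75 A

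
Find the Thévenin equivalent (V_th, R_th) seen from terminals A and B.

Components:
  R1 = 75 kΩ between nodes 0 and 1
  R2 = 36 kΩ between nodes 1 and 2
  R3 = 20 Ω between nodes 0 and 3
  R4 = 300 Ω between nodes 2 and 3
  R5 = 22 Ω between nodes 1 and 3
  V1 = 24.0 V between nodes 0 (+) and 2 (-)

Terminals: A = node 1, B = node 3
Step 1 — V_th is the open-circuit voltage V_A - V_B (nothing connected across the terminals).
Nodal analysis, taking node 2 as the 0 V reference.
Source V1 fixes V_0 = 24 V.
KCL at each unknown node (sum of currents leaving = 0; resistances in Ω):
  Node 1: (V_1 - 24)/75000 + (V_1 - 0)/36000 + (V_1 - V_3)/22 = 0
  Node 3: (V_3 - 24)/20 + (V_3 - 0)/300 + (V_3 - V_1)/22 = 0
Collecting terms (coefficients in siemens):
  0.0455·V_1 - 0.04545·V_3 = 0.00032
  0.09879·V_3 - 0.04545·V_1 = 1.2
Determinant D = (0.0455)(0.09879) - (-0.04545)(-0.04545) = 0.002428
V_1 = [(0.00032)(0.09879) - (-0.04545)(1.2)]/D = 22.48 V
V_3 = [(0.0455)(1.2) - (0.00032)(-0.04545)]/D = 22.49 V
V_th = V_1 - V_3 = 22.48 - 22.49 = -0.01329 V
Step 2 — R_th: zero the source — replace V1 by a short circuit (node 2 merges into node 0) — and find the resistance seen between A (node 1) and B (node 3).
Reduce the network between node 1 (A) and node 3 (B) by series/parallel combination:
  Rp1 = R1 ‖ R2 (parallel, both between nodes 0 and 1) = 1/(1/75000 + 1/36000) = 24320 Ω
  Rp2 = R3 ‖ R4 (parallel, both between nodes 0 and 3) = 1/(1/20 + 1/300) = 18.75 Ω
  Rs1 = Rp1 + Rp2 (series, joined only at node 0) = 24320 + 18.75 = 24340 Ω
  Rp3 = R5 ‖ Rs1 (parallel, both between nodes 1 and 3) = 1/(1/22 + 1/24340) = 21.98 Ω
R_th = 21.98 Ω

Final answer: V_th = -0.01329 V, R_th = 21.98 Ω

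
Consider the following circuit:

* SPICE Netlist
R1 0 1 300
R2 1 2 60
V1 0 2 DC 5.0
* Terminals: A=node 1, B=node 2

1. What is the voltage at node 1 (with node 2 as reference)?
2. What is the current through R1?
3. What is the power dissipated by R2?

Nodal analysis, taking node 2 as the 0 V reference.
Source V1 fixes V_0 = 5 V.
KCL at each unknown node (sum of currents leaving = 0; resistances in Ω):
  Node 1: (V_1 - 5)/300 + (V_1 - 0)/60 = 0
Collecting terms: 0.02 × V_1 = 0.01667  =>  V_1 = 0.8333 V
Part 1:
  Read off the nodal solution: V_1 = 0.8333 V
Part 2:
  I_R1 = (V_0 - V_1)/R1 = (5 - 0.8333)/300 = 0.01389 A
  Magnitude: I_R1 = 0.01389 A
Part 3:
  I_R2 = (V_1 - V_2)/R2 = (0.8333 - 0)/60 = 0.01389 A
  P_R2 = I_R2² × R2 = (0.01389)² × 60 = 0.01157 W

Final answers:
1. V_1 = 0.8333 V
2. I_R1 = 0.01389 A
3. P_R2 = 0.01157 W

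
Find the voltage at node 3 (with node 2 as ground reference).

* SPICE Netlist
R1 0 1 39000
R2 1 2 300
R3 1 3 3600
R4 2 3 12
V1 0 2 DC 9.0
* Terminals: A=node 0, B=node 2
Nodal analysis, taking node 2 as the 0 V reference.
Source V1 fixes V_0 = 9 V.
KCL at each unknown node (sum of currents leaving = 0; resistances in Ω):
  Node 1: (V_1 - 9)/39000 + (V_1 - 0)/300 + (V_1 - V_3)/3600 = 0
  Node 3: (V_3 - V_1)/3600 + (V_3 - 0)/12 = 0
Collecting terms (coefficients in siemens):
  0.003637·V_1 - 0.0002778·V_3 = 0.0002308
  0.08361·V_3 - 0.0002778·V_1 = 0
Determinant D = (0.003637)(0.08361) - (-0.0002778)(-0.0002778) = 0.000304
V_1 = [(0.0002308)(0.08361) - (-0.0002778)(0)]/D = 0.06347 V
V_3 = [(0.003637)(0) - (0.0002308)(-0.0002778)]/D = 0.0002109 V
The requested potential is V_3 = 0.0002109 V.

Final answer: V_3 = 0.0002109 V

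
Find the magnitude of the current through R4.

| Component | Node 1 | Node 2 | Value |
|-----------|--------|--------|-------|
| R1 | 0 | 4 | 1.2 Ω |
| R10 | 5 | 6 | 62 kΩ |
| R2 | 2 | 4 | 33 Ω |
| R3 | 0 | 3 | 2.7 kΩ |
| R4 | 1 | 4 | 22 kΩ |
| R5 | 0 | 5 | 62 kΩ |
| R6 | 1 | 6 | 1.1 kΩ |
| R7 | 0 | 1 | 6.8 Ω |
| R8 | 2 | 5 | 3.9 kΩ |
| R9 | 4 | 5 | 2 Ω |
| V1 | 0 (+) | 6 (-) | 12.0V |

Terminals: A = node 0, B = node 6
Nodal analysis, taking node 6 as the 0 V reference.
Source V1 fixes V_0 = 12 V.
KCL at each unknown node (sum of currents leaving = 0; resistances in Ω):
  Node 1: (V_1 - V_4)/22000 + (V_1 - 0)/1100 + (V_1 - 12)/6.8 = 0
  Node 2: (V_2 - V_4)/33 + (V_2 - V_5)/3900 = 0
  Node 3: (V_3 - 12)/2700 = 0
  Node 4: (V_4 - 12)/1.2 + (V_4 - V_2)/33 + (V_4 - V_1)/22000 + (V_4 - V_5)/2 = 0
  Node 5: (V_5 - 12)/62000 + (V_5 - V_2)/3900 + (V_5 - V_4)/2 + (V_5 - 0)/62000 = 0
Collecting terms (coefficients in siemens):
  0.148·V_1 - 0.00004545·V_4 = 1.765
  0.03056·V_2 - 0.0303·V_4 - 0.0002564·V_5 = 0
  0.0003704·V_3 = 0.004444
  1.364·V_4 - 0.00004545·V_1 - 0.0303·V_2 - 0.5·V_5 = 10
  0.5003·V_5 - 0.0002564·V_2 - 0.5·V_4 = 0.0001935
Solving these 5 simultaneous equations (Gaussian elimination) gives:
  V_1 = 11.93 V, V_2 = 12 V, V_3 = 12 V, V_4 = 12 V
  V_5 = 12 V
I_R4 = (V_1 - V_4)/R4 = (11.93 - 12)/22000 = -0.000003339 A
|I_R4| = 0.000003339 A

Final answer: |I_R4| = 3.339e-06 A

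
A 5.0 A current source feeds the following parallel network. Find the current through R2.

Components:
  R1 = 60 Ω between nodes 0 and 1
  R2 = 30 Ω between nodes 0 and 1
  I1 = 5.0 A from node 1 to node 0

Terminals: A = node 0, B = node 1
All resistors sit directly between nodes 0 and 1, so they are in parallel and share one voltage V; the full source current 5 A splits among them.
1/R_par = 1/60 + 1/30 = 0.05 S  =>  R_par = 20 Ω
V = I × R_par = 5 × 20 = 100 V
I_R2 = V/R2 = 100/30 = 3.333 A

Final answer: 3.333 A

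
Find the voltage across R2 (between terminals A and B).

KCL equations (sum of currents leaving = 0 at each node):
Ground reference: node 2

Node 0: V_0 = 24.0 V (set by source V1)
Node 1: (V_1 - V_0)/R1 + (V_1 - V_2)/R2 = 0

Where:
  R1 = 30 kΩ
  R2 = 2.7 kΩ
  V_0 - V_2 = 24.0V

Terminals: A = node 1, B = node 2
R1 and R2 are in series across V1 (node 0 → node 1 → node 2), and the output A–B is taken across R2, so this is a voltage divider.
Series current: I = V1/(R1 + R2) = 24/(30000 + 2700) = 24/32700 = 0.0007339 A
V_R2 = I × R2 = V1 × R2/(R1 + R2) = 24 × 2700/32700 = 1.982 V

Final answer: 1.982 V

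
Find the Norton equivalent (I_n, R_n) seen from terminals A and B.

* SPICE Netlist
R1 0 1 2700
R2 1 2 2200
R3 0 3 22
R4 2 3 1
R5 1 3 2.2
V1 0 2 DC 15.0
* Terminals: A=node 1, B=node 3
Find the Thévenin equivalent first; then I_n = V_th/R_th and R_n = R_th.
Step 1 — V_th is the open-circuit voltage V_A - V_B (nothing connected across the terminals).
Nodal analysis, taking node 2 as the 0 V reference.
Source V1 fixes V_0 = 15 V.
KCL at each unknown node (sum of currents leaving = 0; resistances in Ω):
  Node 1: (V_1 - 15)/2700 + (V_1 - 0)/2200 + (V_1 - V_3)/2.2 = 0
  Node 3: (V_3 - 15)/22 + (V_3 - 0)/1 + (V_3 - V_1)/2.2 = 0
Collecting terms (coefficients in siemens):
  0.4554·V_1 - 0.4545·V_3 = 0.005556
  1.5·V_3 - 0.4545·V_1 = 0.6818
Determinant D = (0.4554)(1.5) - (-0.4545)(-0.4545) = 0.4764
V_1 = [(0.005556)(1.5) - (-0.4545)(0.6818)]/D = 0.668 V
V_3 = [(0.4554)(0.6818) - (0.005556)(-0.4545)]/D = 0.657 V
V_th = V_1 - V_3 = 0.668 - 0.657 = 0.01101 V
Step 2 — R_th: zero the source — replace V1 by a short circuit (node 2 merges into node 0) — and find the resistance seen between A (node 1) and B (node 3).
Reduce the network between node 1 (A) and node 3 (B) by series/parallel combination:
  Rp1 = R1 ‖ R2 (parallel, both between nodes 0 and 1) = 1/(1/2700 + 1/2200) = 1212 Ω
  Rp2 = R3 ‖ R4 (parallel, both between nodes 0 and 3) = 1/(1/22 + 1/1) = 0.9565 Ω
  Rs1 = Rp1 + Rp2 (series, joined only at node 0) = 1212 + 0.9565 = 1213 Ω
  Rp3 = R5 ‖ Rs1 (parallel, both between nodes 1 and 3) = 1/(1/2.2 + 1/1213) = 2.196 Ω
R_th = 2.196 Ω
I_n = V_th/R_th = 0.01101/2.196 = 0.005014 A, and R_n = R_th = 2.196 Ω

Final answer: I_n = 0.005014 A, R_n = 2.196 Ω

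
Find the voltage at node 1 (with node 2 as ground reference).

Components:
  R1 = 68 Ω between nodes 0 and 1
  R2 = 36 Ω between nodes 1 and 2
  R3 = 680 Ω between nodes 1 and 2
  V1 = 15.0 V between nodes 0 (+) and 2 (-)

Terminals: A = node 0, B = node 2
Nodal analysis, taking node 2 as the 0 V reference.
Source V1 fixes V_0 = 15 V.
KCL at each unknown node (sum of currents leaving = 0; resistances in Ω):
  Node 1: (V_1 - 15)/68 + (V_1 - 0)/36 + (V_1 - 0)/680 = 0
Collecting terms: 0.04395 × V_1 = 0.2206  =>  V_1 = 5.019 V
The requested potential is V_1 = 5.019 V.

Final answer: V_1 = 5.019 V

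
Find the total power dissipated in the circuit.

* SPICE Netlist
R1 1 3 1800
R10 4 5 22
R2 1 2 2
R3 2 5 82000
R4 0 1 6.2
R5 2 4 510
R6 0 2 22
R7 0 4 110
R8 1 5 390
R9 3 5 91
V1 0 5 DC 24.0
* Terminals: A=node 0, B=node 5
Nodal analysis, taking node 5 as the 0 V reference.
Source V1 fixes V_0 = 24 V.
KCL at each unknown node (sum of currents leaving = 0; resistances in Ω):
  Node 1: (V_1 - V_3)/1800 + (V_1 - V_2)/2 + (V_1 - 24)/6.2 + (V_1 - 0)/390 = 0
  Node 2: (V_2 - V_1)/2 + (V_2 - 0)/82000 + (V_2 - V_4)/510 + (V_2 - 24)/22 = 0
  Node 3: (V_3 - V_1)/1800 + (V_3 - 0)/91 = 0
  Node 4: (V_4 - V_2)/510 + (V_4 - 24)/110 + (V_4 - 0)/22 = 0
Collecting terms (coefficients in siemens):
  0.6644·V_1 - 0.5·V_2 - 0.0005556·V_3 = 3.871
  0.5474·V_2 - 0.5·V_1 - 0.001961·V_4 = 1.091
  0.01154·V_3 - 0.0005556·V_1 = 0
  0.05651·V_4 - 0.001961·V_2 = 0.2182
Solving these 4 simultaneous equations (Gaussian elimination) gives:
  V_1 = 23.47 V, V_2 = 23.45 V, V_3 = 1.13 V, V_4 = 4.675 V
Power in each resistor, P = (ΔV)²/R:
  P_R1 = (23.47 - 1.13)²/1800 = 0.2774 W
  P_R2 = (23.47 - 23.45)²/2 = 0.0002938 W
  P_R3 = (23.45 - 0)²/82000 = 0.006706 W
  P_R4 = (24 - 23.47)²/6.2 = 0.04451 W
  P_R5 = (23.45 - 4.675)²/510 = 0.6912 W
  P_R6 = (24 - 23.45)²/22 = 0.01373 W
  P_R7 = (24 - 4.675)²/110 = 3.395 W
  P_R8 = (23.47 - 0)²/390 = 1.413 W
  P_R9 = (1.13 - 0)²/91 = 0.01402 W
  P_R10 = (4.675 - 0)²/22 = 0.9934 W
P_total = P_R1 + P_R2 + P_R3 + P_R4 + P_R5 + P_R6 + P_R7 + P_R8 + P_R9 + P_R10 = 6.849 W

Final answer: 6.849 W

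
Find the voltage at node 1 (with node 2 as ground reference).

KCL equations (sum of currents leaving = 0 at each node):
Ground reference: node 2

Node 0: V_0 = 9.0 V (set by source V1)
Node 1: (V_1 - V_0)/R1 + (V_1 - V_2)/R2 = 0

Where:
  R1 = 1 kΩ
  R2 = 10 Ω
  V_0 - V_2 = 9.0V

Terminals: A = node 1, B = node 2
Nodal analysis, taking node 2 as the 0 V reference.
Source V1 fixes V_0 = 9 V.
KCL at each unknown node (sum of currents leaving = 0; resistances in Ω):
  Node 1: (V_1 - 9)/1000 + (V_1 - 0)/10 = 0
Collecting terms: 0.101 × V_1 = 0.009  =>  V_1 = 0.08911 V
The requested potential is V_1 = 0.08911 V.

Final answer: V_1 = 0.08911 V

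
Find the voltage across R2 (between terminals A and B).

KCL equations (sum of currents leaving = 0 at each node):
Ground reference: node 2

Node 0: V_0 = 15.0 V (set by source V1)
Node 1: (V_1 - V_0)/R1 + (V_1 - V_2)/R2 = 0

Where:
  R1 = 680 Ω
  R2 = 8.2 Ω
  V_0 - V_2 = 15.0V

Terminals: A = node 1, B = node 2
R1 and R2 are in series across V1 (node 0 → node 1 → node 2), and the output A–B is taken across R2, so this is a voltage divider.
Series current: I = V1/(R1 + R2) = 15/(680 + 8.2) = 15/688.2 = 0.0218 A
V_R2 = I × R2 = V1 × R2/(R1 + R2) = 15 × 8.2/688.2 = 0.1787 V

Final answer: 0.1787 V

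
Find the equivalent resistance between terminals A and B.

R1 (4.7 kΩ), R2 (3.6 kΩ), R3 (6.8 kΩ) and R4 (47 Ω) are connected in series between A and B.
Reduce the network between node 0 (A) and node 4 (B) by series/parallel combination:
  Rs1 = R1 + R2 (series, joined only at node 1) = 4700 + 3600 = 8300 Ω
  Rs2 = R3 + Rs1 (series, joined only at node 2) = 6800 + 8300 = 15100 Ω
  Rs3 = R4 + Rs2 (series, joined only at node 3) = 47 + 15100 = 15150 Ω
R_eq = 15.15 kΩ

Final answer: 15.15 kΩ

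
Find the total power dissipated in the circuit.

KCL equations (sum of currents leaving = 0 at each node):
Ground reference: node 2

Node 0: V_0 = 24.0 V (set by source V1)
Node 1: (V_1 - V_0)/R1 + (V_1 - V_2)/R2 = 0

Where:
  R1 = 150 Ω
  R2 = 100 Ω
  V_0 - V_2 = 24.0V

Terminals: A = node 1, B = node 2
Nodal analysis, taking node 2 as the 0 V reference.
Source V1 fixes V_0 = 24 V.
KCL at each unknown node (sum of currents leaving = 0; resistances in Ω):
  Node 1: (V_1 - 24)/150 + (V_1 - 0)/100 = 0
Collecting terms: 0.01667 × V_1 = 0.16  =>  V_1 = 9.6 V
Power in each resistor, P = (ΔV)²/R:
  P_R1 = (24 - 9.6)²/150 = 1.382 W
  P_R2 = (9.6 - 0)²/100 = 0.9216 W
P_total = P_R1 + P_R2 = 2.304 W

Final answer: 2.304 W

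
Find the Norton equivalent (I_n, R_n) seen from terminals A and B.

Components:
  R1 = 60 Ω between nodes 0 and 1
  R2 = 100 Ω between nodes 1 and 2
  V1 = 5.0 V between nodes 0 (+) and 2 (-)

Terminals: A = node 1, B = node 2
Find the Thévenin equivalent first; then I_n = V_th/R_th and R_n = R_th.
Step 1 — V_th is the open-circuit voltage V_A - V_B (nothing connected across the terminals).
Nodal analysis, taking node 2 as the 0 V reference.
Source V1 fixes V_0 = 5 V.
KCL at each unknown node (sum of currents leaving = 0; resistances in Ω):
  Node 1: (V_1 - 5)/60 + (V_1 - 0)/100 = 0
Collecting terms: 0.02667 × V_1 = 0.08333  =>  V_1 = 3.125 V
V_th = V_1 - V_2 = 3.125 - 0 = 3.125 V
Step 2 — R_th: zero the source — replace V1 by a short circuit (node 2 merges into node 0) — and find the resistance seen between A (node 1) and B (node 0).
Reduce the network between node 1 (A) and node 0 (B) by series/parallel combination:
  Rp1 = R1 ‖ R2 (parallel, both between nodes 0 and 1) = 1/(1/60 + 1/100) = 37.5 Ω
R_th = 37.5 Ω
I_n = V_th/R_th = 3.125/37.5 = 0.08333 A, and R_n = R_th = 37.5 Ω

Final answer: I_n = 0.08333 A, R_n = 37.5 Ω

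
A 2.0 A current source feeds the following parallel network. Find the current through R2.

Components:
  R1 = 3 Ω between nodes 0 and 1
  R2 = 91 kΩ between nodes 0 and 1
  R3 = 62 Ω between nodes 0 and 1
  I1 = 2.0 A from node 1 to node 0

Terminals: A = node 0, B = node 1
All resistors sit directly between nodes 0 and 1, so they are in parallel and share one voltage V; the full source current 2 A splits among them.
1/R_par = 1/3 + 1/91000 + 1/62 = 0.3495 S  =>  R_par = 2.861 Ω
V = I × R_par = 2 × 2.861 = 5.723 V
I_R2 = V/R2 = 5.723/91000 = 0.00006289 A

Final answer: 6.289e-05 A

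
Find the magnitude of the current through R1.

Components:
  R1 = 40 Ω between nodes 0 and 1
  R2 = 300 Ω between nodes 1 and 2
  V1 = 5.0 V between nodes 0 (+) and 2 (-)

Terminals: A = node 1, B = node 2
Nodal analysis, taking node 2 as the 0 V reference.
Source V1 fixes V_0 = 5 V.
KCL at each unknown node (sum of currents leaving = 0; resistances in Ω):
  Node 1: (V_1 - 5)/40 + (V_1 - 0)/300 = 0
Collecting terms: 0.02833 × V_1 = 0.125  =>  V_1 = 4.412 V
I_R1 = (V_0 - V_1)/R1 = (5 - 4.412)/40 = 0.01471 A
|I_R1| = 0.01471 A

Final answer: |I_R1| = 0.01471 A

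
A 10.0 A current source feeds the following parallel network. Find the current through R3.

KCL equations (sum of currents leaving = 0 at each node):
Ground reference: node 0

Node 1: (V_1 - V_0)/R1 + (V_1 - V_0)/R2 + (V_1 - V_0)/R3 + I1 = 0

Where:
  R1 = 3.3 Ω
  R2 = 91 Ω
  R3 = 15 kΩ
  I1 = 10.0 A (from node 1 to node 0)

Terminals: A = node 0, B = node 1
All resistors sit directly between nodes 0 and 1, so they are in parallel and share one voltage V; the full source current 10 A splits among them.
1/R_par = 1/3.3 + 1/91 + 1/15000 = 0.3141 S  =>  R_par = 3.184 Ω
V = I × R_par = 10 × 3.184 = 31.84 V
I_R3 = V/R3 = 31.84/15000 = 0.002123 A

Final answer: 0.002123 A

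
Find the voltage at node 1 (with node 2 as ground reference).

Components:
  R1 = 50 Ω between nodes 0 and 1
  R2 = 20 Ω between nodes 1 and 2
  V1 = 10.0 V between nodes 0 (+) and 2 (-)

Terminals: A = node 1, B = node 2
Nodal analysis, taking node 2 as the 0 V reference.
Source V1 fixes V_0 = 10 V.
KCL at each unknown node (sum of currents leaving = 0; resistances in Ω):
  Node 1: (V_1 - 10)/50 + (V_1 - 0)/20 = 0
Collecting terms: 0.07 × V_1 = 0.2  =>  V_1 = 2.857 V
The requested potential is V_1 = 2.857 V.

Final answer: V_1 = 2.857 V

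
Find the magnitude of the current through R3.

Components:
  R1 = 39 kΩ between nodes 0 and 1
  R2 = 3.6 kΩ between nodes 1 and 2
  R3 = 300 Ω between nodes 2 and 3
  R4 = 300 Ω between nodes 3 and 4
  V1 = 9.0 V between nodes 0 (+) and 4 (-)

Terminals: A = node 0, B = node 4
Nodal analysis, taking node 4 as the 0 V reference.
Source V1 fixes V_0 = 9 V.
KCL at each unknown node (sum of currents leaving = 0; resistances in Ω):
  Node 1: (V_1 - 9)/39000 + (V_1 - V_2)/3600 = 0
  Node 2: (V_2 - V_1)/3600 + (V_2 - V_3)/300 = 0
  Node 3: (V_3 - V_2)/300 + (V_3 - 0)/300 = 0
Collecting terms (coefficients in siemens):
  0.0003034·V_1 - 0.0002778·V_2 = 0.0002308
  0.003611·V_2 - 0.0002778·V_1 - 0.003333·V_3 = 0
  0.006667·V_3 - 0.003333·V_2 = 0
Solving these 3 simultaneous equations (Gaussian elimination) gives:
  V_1 = 0.875 V, V_2 = 0.125 V, V_3 = 0.0625 V
I_R3 = (V_2 - V_3)/R3 = (0.125 - 0.0625)/300 = 0.0002083 A
|I_R3| = 0.0002083 A

Final answer: |I_R3| = 0.0002083 A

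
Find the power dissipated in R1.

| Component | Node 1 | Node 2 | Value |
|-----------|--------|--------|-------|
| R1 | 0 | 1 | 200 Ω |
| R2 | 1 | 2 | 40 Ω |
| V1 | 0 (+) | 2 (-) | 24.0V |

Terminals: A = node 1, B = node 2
Nodal analysis, taking node 2 as the 0 V reference.
Source V1 fixes V_0 = 24 V.
KCL at each unknown node (sum of currents leaving = 0; resistances in Ω):
  Node 1: (V_1 - 24)/200 + (V_1 - 0)/40 = 0
Collecting terms: 0.03 × V_1 = 0.12  =>  V_1 = 4 V
I_R1 = (V_0 - V_1)/R1 = (24 - 4)/200 = 0.1 A
P_R1 = I_R1² × R1 = (0.1)² × 200 = 2 W

Final answer: 2 W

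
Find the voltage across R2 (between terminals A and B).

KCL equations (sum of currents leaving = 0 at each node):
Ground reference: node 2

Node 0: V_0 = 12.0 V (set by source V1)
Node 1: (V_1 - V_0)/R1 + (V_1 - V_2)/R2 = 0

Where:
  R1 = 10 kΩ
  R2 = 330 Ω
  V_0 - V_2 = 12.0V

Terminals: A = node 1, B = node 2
R1 and R2 are in series across V1 (node 0 → node 1 → node 2), and the output A–B is taken across R2, so this is a voltage divider.
Series current: I = V1/(R1 + R2) = 12/(10000 + 330) = 12/10330 = 0.001162 A
V_R2 = I × R2 = V1 × R2/(R1 + R2) = 12 × 330/10330 = 0.3833 V

Final answer: 0.3833 V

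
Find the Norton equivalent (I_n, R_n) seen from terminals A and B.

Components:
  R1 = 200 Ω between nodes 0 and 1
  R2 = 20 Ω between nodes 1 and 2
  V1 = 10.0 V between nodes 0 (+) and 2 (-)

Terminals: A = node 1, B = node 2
Find the Thévenin equivalent first; then I_n = V_th/R_th and R_n = R_th.
Step 1 — V_th is the open-circuit voltage V_A - V_B (nothing connected across the terminals).
Nodal analysis, taking node 2 as the 0 V reference.
Source V1 fixes V_0 = 10 V.
KCL at each unknown node (sum of currents leaving = 0; resistances in Ω):
  Node 1: (V_1 - 10)/200 + (V_1 - 0)/20 = 0
Collecting terms: 0.055 × V_1 = 0.05  =>  V_1 = 0.9091 V
V_th = V_1 - V_2 = 0.9091 - 0 = 0.9091 V
Step 2 — R_th: zero the source — replace V1 by a short circuit (node 2 merges into node 0) — and find the resistance seen between A (node 1) and B (node 0).
Reduce the network between node 1 (A) and node 0 (B) by series/parallel combination:
  Rp1 = R1 ‖ R2 (parallel, both between nodes 0 and 1) = 1/(1/200 + 1/20) = 18.18 Ω
R_th = 18.18 Ω
I_n = V_th/R_th = 0.9091/18.18 = 0.05 A, and R_n = R_th = 18.18 Ω

Final answer: I_n = 0.05 A, R_n = 18.18 Ω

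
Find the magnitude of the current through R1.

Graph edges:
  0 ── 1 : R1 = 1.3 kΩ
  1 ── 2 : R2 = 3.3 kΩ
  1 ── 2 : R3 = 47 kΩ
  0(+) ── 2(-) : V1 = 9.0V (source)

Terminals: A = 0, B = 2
Nodal analysis, taking node 2 as the 0 V reference.
Source V1 fixes V_0 = 9 V.
KCL at each unknown node (sum of currents leaving = 0; resistances in Ω):
  Node 1: (V_1 - 9)/1300 + (V_1 - 0)/3300 + (V_1 - 0)/47000 = 0
Collecting terms: 0.001094 × V_1 = 0.006923  =>  V_1 = 6.331 V
I_R1 = (V_0 - V_1)/R1 = (9 - 6.331)/1300 = 0.002053 A
|I_R1| = 0.002053 A

Final answer: |I_R1| = 0.002053 A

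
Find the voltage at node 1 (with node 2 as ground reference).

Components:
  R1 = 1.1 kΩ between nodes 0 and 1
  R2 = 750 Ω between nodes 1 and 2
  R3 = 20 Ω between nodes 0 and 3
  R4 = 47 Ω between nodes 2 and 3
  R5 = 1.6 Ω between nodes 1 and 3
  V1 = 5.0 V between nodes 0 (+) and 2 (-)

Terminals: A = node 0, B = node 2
Nodal analysis, taking node 2 as the 0 V reference.
Source V1 fixes V_0 = 5 V.
KCL at each unknown node (sum of currents leaving = 0; resistances in Ω):
  Node 1: (V_1 - 5)/1100 + (V_1 - 0)/750 + (V_1 - V_3)/1.6 = 0
  Node 3: (V_3 - 5)/20 + (V_3 - 0)/47 + (V_3 - V_1)/1.6 = 0
Collecting terms (coefficients in siemens):
  0.6272·V_1 - 0.625·V_3 = 0.004545
  0.6963·V_3 - 0.625·V_1 = 0.25
Determinant D = (0.6272)(0.6963) - (-0.625)(-0.625) = 0.04611
V_1 = [(0.004545)(0.6963) - (-0.625)(0.25)]/D = 3.457 V
V_3 = [(0.6272)(0.25) - (0.004545)(-0.625)]/D = 3.462 V
The requested potential is V_1 = 3.457 V.

Final answer: V_1 = 3.457 V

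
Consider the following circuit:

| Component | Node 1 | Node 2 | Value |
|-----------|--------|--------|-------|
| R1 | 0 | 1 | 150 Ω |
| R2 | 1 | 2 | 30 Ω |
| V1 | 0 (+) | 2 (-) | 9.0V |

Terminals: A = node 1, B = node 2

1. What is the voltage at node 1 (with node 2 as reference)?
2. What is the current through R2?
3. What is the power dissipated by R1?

Nodal analysis, taking node 2 as the 0 V reference.
Source V1 fixes V_0 = 9 V.
KCL at each unknown node (sum of currents leaving = 0; resistances in Ω):
  Node 1: (V_1 - 9)/150 + (V_1 - 0)/30 = 0
Collecting terms: 0.04 × V_1 = 0.06  =>  V_1 = 1.5 V
Part 1:
  Read off the nodal solution: V_1 = 1.5 V
Part 2:
  I_R2 = (V_1 - V_2)/R2 = (1.5 - 0)/30 = 0.05 A
  Magnitude: I_R2 = 0.05 A
Part 3:
  I_R1 = (V_0 - V_1)/R1 = (9 - 1.5)/150 = 0.05 A
  P_R1 = I_R1² × R1 = (0.05)² × 150 = 0.375 W

Final answers:
1. V_1 = 1.5 V
2. I_R2 = 0.05 A
3. P_R1 = 0.375 W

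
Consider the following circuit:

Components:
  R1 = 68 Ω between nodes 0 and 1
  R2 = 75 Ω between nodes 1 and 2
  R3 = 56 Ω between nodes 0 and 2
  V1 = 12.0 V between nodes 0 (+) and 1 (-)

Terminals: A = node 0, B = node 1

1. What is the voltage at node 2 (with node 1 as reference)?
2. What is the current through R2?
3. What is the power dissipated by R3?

Nodal analysis, taking node 1 as the 0 V reference.
Source V1 fixes V_0 = 12 V.
KCL at each unknown node (sum of currents leaving = 0; resistances in Ω):
  Node 2: (V_2 - 0)/75 + (V_2 - 12)/56 = 0
Collecting terms: 0.03119 × V_2 = 0.2143  =>  V_2 = 6.87 V
Part 1:
  Read off the nodal solution: V_2 = 6.87 V
Part 2:
  I_R2 = (V_1 - V_2)/R2 = (0 - 6.87)/75 = -0.0916 A
  Magnitude: I_R2 = 0.0916 A
Part 3:
  I_R3 = (V_0 - V_2)/R3 = (12 - 6.87)/56 = 0.0916 A
  P_R3 = I_R3² × R3 = (0.0916)² × 56 = 0.4699 W

Final answers:
1. V_2 = 6.87 V
2. I_R2 = 0.0916 A
3. P_R3 = 0.4699 W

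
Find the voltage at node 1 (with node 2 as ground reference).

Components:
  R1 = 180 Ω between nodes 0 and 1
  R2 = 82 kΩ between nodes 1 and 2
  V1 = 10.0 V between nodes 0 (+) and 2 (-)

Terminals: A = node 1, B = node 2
Nodal analysis, taking node 2 as the 0 V reference.
Source V1 fixes V_0 = 10 V.
KCL at each unknown node (sum of currents leaving = 0; resistances in Ω):
  Node 1: (V_1 - 10)/180 + (V_1 - 0)/82000 = 0
Collecting terms: 0.005568 × V_1 = 0.05556  =>  V_1 = 9.978 V
The requested potential is V_1 = 9.978 V.

Final answer: V_1 = 9.978 V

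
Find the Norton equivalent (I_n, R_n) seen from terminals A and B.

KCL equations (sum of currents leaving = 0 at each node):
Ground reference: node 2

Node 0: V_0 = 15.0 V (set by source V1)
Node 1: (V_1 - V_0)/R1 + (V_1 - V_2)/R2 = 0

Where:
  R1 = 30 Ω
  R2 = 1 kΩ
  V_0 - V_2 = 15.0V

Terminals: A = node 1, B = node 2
Find the Thévenin equivalent first; then I_n = V_th/R_th and R_n = R_th.
Step 1 — V_th is the open-circuit voltage V_A - V_B (nothing connected across the terminals).
Nodal analysis, taking node 2 as the 0 V reference.
Source V1 fixes V_0 = 15 V.
KCL at each unknown node (sum of currents leaving = 0; resistances in Ω):
  Node 1: (V_1 - 15)/30 + (V_1 - 0)/1000 = 0
Collecting terms: 0.03433 × V_1 = 0.5  =>  V_1 = 14.56 V
V_th = V_1 - V_2 = 14.56 - 0 = 14.56 V
Step 2 — R_th: zero the source — replace V1 by a short circuit (node 2 merges into node 0) — and find the resistance seen between A (node 1) and B (node 0).
Reduce the network between node 1 (A) and node 0 (B) by series/parallel combination:
  Rp1 = R1 ‖ R2 (parallel, both between nodes 0 and 1) = 1/(1/30 + 1/1000) = 29.13 Ω
R_th = 29.13 Ω
I_n = V_th/R_th = 14.56/29.13 = 0.5 A, and R_n = R_th = 29.13 Ω

Final answer: I_n = 0.5 A, R_n = 29.13 Ω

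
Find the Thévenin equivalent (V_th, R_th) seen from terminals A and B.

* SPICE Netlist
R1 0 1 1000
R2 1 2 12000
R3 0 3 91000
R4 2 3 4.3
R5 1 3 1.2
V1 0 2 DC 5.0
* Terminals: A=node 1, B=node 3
Step 1 — V_th is the open-circuit voltage V_A - V_B (nothing connected across the terminals).
Nodal analysis, taking node 2 as the 0 V reference.
Source V1 fixes V_0 = 5 V.
KCL at each unknown node (sum of currents leaving = 0; resistances in Ω):
  Node 1: (V_1 - 5)/1000 + (V_1 - 0)/12000 + (V_1 - V_3)/1.2 = 0
  Node 3: (V_3 - 5)/91000 + (V_3 - 0)/4.3 + (V_3 - V_1)/1.2 = 0
Collecting terms (coefficients in siemens):
  0.8344·V_1 - 0.8333·V_3 = 0.005
  1.066·V_3 - 0.8333·V_1 = 0.00005495
Determinant D = (0.8344)(1.066) - (-0.8333)(-0.8333) = 0.195
V_1 = [(0.005)(1.066) - (-0.8333)(0.00005495)]/D = 0.02757 V
V_3 = [(0.8344)(0.00005495) - (0.005)(-0.8333)]/D = 0.02161 V
V_th = V_1 - V_3 = 0.02757 - 0.02161 = 0.005964 V
Step 2 — R_th: zero the source — replace V1 by a short circuit (node 2 merges into node 0) — and find the resistance seen between A (node 1) and B (node 3).
Reduce the network between node 1 (A) and node 3 (B) by series/parallel combination:
  Rp1 = R1 ‖ R2 (parallel, both between nodes 0 and 1) = 1/(1/1000 + 1/12000) = 923.1 Ω
  Rp2 = R3 ‖ R4 (parallel, both between nodes 0 and 3) = 1/(1/91000 + 1/4.3) = 4.3 Ω
  Rs1 = Rp1 + Rp2 (series, joined only at node 0) = 923.1 + 4.3 = 927.4 Ω
  Rp3 = R5 ‖ Rs1 (parallel, both between nodes 1 and 3) = 1/(1/1.2 + 1/927.4) = 1.198 Ω
R_th = 1.198 Ω

Final answer: V_th = 0.005964 V, R_th = 1.198 Ω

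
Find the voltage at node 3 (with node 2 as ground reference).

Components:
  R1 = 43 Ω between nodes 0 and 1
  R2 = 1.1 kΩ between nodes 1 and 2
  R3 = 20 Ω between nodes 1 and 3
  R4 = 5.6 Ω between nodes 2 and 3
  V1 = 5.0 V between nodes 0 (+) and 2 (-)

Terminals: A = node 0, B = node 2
Nodal analysis, taking node 2 as the 0 V reference.
Source V1 fixes V_0 = 5 V.
KCL at each unknown node (sum of currents leaving = 0; resistances in Ω):
  Node 1: (V_1 - 5)/43 + (V_1 - 0)/1100 + (V_1 - V_3)/20 = 0
  Node 3: (V_3 - V_1)/20 + (V_3 - 0)/5.6 = 0
Collecting terms (coefficients in siemens):
  0.07416·V_1 - 0.05·V_3 = 0.1163
  0.2286·V_3 - 0.05·V_1 = 0
Determinant D = (0.07416)(0.2286) - (-0.05)(-0.05) = 0.01445
V_1 = [(0.1163)(0.2286) - (-0.05)(0)]/D = 1.839 V
V_3 = [(0.07416)(0) - (0.1163)(-0.05)]/D = 0.4023 V
The requested potential is V_3 = 0.4023 V.

Final answer: V_3 = 0.4023 V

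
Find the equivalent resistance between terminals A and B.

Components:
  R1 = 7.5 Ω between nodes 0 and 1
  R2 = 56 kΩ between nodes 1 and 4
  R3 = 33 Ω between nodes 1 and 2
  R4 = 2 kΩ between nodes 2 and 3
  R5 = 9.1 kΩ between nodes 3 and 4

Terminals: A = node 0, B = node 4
Reduce the network between node 0 (A) and node 4 (B) by series/parallel combination:
  Rs1 = R3 + R4 (series, joined only at node 2) = 33 + 2000 = 2033 Ω
  Rs2 = R5 + Rs1 (series, joined only at node 3) = 9100 + 2033 = 11130 Ω
  Rp1 = R2 ‖ Rs2 (parallel, both between nodes 1 and 4) = 1/(1/56000 + 1/11130) = 9287 Ω
  Rs3 = R1 + Rp1 (series, joined only at node 1) = 7.5 + 9287 = 9294 Ω
R_eq = 9.294 kΩ

Final answer: 9.294 kΩ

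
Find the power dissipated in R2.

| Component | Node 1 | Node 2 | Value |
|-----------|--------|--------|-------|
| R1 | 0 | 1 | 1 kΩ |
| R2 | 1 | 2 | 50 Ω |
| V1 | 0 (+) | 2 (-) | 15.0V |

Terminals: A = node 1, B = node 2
Nodal analysis, taking node 2 as the 0 V reference.
Source V1 fixes V_0 = 15 V.
KCL at each unknown node (sum of currents leaving = 0; resistances in Ω):
  Node 1: (V_1 - 15)/1000 + (V_1 - 0)/50 = 0
Collecting terms: 0.021 × V_1 = 0.015  =>  V_1 = 0.7143 V
I_R2 = (V_1 - V_2)/R2 = (0.7143 - 0)/50 = 0.01429 A
P_R2 = I_R2² × R2 = (0.01429)² × 50 = 0.0102 W

Final answer: 0.0102 W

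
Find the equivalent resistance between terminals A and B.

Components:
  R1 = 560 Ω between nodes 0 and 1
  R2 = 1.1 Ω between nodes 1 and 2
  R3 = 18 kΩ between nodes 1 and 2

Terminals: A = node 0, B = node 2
Reduce the network between node 0 (A) and node 2 (B) by series/parallel combination:
  Rp1 = R2 ‖ R3 (parallel, both between nodes 1 and 2) = 1/(1/1.1 + 1/18000) = 1.1 Ω
  Rs1 = R1 + Rp1 (series, joined only at node 1) = 560 + 1.1 = 561.1 Ω
R_eq = 561.1 Ω

Final answer: 561.1 Ω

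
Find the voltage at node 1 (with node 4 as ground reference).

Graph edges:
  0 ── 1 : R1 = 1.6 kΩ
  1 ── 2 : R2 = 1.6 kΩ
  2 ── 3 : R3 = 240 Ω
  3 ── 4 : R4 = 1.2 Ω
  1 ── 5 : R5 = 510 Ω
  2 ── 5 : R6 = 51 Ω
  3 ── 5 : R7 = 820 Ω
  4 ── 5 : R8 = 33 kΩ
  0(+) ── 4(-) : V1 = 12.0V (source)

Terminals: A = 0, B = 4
Nodal analysis, taking node 4 as the 0 V reference.
Source V1 fixes V_0 = 12 V.
KCL at each unknown node (sum of currents leaving = 0; resistances in Ω):
  Node 1: (V_1 - 12)/1600 + (V_1 - V_2)/1600 + (V_1 - V_5)/510 = 0
  Node 2: (V_2 - V_1)/1600 + (V_2 - V_3)/240 + (V_2 - V_5)/51 = 0
  Node 3: (V_3 - V_2)/240 + (V_3 - 0)/1.2 + (V_3 - V_5)/820 = 0
  Node 5: (V_5 - V_1)/510 + (V_5 - V_2)/51 + (V_5 - V_3)/820 + (V_5 - 0)/33000 = 0
Collecting terms (coefficients in siemens):
  0.003211·V_1 - 0.000625·V_2 - 0.001961·V_5 = 0.0075
  0.0244·V_2 - 0.000625·V_1 - 0.004167·V_3 - 0.01961·V_5 = 0
  0.8387·V_3 - 0.004167·V_2 - 0.00122·V_5 = 0
  0.02282·V_5 - 0.001961·V_1 - 0.01961·V_2 - 0.00122·V_3 = 0
Solving these 4 simultaneous equations (Gaussian elimination) gives:
  V_1 = 3.216 V, V_2 = 0.9883 V, V_3 = 0.006547 V, V_5 = 1.126 V
The requested potential is V_1 = 3.216 V.

Final answer: V_1 = 3.216 V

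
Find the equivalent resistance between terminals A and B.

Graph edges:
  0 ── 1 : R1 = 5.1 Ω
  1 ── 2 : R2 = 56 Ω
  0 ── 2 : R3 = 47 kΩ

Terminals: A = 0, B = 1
Reduce the network between node 0 (A) and node 1 (B) by series/parallel combination:
  Rs1 = R3 + R2 (series, joined only at node 2) = 47000 + 56 = 47060 Ω
  Rp1 = R1 ‖ Rs1 (parallel, both between nodes 0 and 1) = 1/(1/5.1 + 1/47060) = 5.099 Ω
R_eq = 5.099 Ω

Final answer: 5.099 Ω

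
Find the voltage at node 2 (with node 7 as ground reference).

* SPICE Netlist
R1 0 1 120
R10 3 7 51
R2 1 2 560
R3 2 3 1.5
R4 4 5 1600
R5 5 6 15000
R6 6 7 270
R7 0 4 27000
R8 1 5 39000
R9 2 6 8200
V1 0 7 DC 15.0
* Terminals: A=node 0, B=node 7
Nodal analysis, taking node 7 as the 0 V reference.
Source V1 fixes V_0 = 15 V.
KCL at each unknown node (sum of currents leaving = 0; resistances in Ω):
  Node 1: (V_1 - 15)/120 + (V_1 - V_2)/560 + (V_1 - V_5)/39000 = 0
  Node 2: (V_2 - V_1)/560 + (V_2 - V_3)/1.5 + (V_2 - V_6)/8200 = 0
  Node 3: (V_3 - V_2)/1.5 + (V_3 - 0)/51 = 0
  Node 4: (V_4 - V_5)/1600 + (V_4 - 15)/27000 = 0
  Node 5: (V_5 - V_4)/1600 + (V_5 - V_6)/15000 + (V_5 - V_1)/39000 = 0
  Node 6: (V_6 - V_5)/15000 + (V_6 - 0)/270 + (V_6 - V_2)/8200 = 0
Collecting terms (coefficients in siemens):
  0.01014·V_1 - 0.001786·V_2 - 0.00002564·V_5 = 0.125
  0.6686·V_2 - 0.001786·V_1 - 0.6667·V_3 - 0.000122·V_6 = 0
  0.6863·V_3 - 0.6667·V_2 = 0
  0.000662·V_4 - 0.000625·V_5 = 0.0005556
  0.0007173·V_5 - 0.00002564·V_1 - 0.000625·V_4 - 0.00006667·V_6 = 0
  0.003892·V_6 - 0.000122·V_2 - 0.00006667·V_5 = 0
Solving these 6 simultaneous equations (Gaussian elimination) gives:
  V_1 = 12.53 V, V_2 = 1.068 V, V_3 = 1.038 V, V_4 = 7.186 V
  V_5 = 6.722 V, V_6 = 0.1486 V
The requested potential is V_2 = 1.068 V.

Final answer: V_2 = 1.068 V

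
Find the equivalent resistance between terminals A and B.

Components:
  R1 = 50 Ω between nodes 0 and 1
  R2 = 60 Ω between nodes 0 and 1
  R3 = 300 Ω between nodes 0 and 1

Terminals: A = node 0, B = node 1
Reduce the network between node 0 (A) and node 1 (B) by series/parallel combination:
  Rp1 = R1 ‖ R2 ‖ R3 (parallel, all between nodes 0 and 1) = 1/(1/50 + 1/60 + 1/300) = 25 Ω
R_eq = 25 Ω

Final answer: 25 Ω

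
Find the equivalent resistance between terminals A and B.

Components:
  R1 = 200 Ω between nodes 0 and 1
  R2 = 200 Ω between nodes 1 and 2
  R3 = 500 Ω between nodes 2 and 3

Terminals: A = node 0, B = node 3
Reduce the network between node 0 (A) and node 3 (B) by series/parallel combination:
  Rs1 = R1 + R2 (series, joined only at node 1) = 200 + 200 = 400 Ω
  Rs2 = R3 + Rs1 (series, joined only at node 2) = 500 + 400 = 900 Ω
R_eq = 900 Ω

Final answer: 900 Ω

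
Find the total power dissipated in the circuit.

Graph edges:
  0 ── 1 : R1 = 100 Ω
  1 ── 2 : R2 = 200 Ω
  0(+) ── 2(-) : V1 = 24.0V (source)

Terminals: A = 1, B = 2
Nodal analysis, taking node 2 as the 0 V reference.
Source V1 fixes V_0 = 24 V.
KCL at each unknown node (sum of currents leaving = 0; resistances in Ω):
  Node 1: (V_1 - 24)/100 + (V_1 - 0)/200 = 0
Collecting terms: 0.015 × V_1 = 0.24  =>  V_1 = 16 V
Power in each resistor, P = (ΔV)²/R:
  P_R1 = (24 - 16)²/100 = 0.64 W
  P_R2 = (16 - 0)²/200 = 1.28 W
P_total = P_R1 + P_R2 = 1.92 W

Final answer: 1.92 W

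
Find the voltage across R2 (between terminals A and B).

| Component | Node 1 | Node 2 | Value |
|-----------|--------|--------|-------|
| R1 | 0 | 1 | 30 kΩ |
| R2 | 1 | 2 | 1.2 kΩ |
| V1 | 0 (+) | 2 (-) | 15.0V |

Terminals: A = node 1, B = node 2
R1 and R2 are in series across V1 (node 0 → node 1 → node 2), and the output A–B is taken across R2, so this is a voltage divider.
Series current: I = V1/(R1 + R2) = 15/(30000 + 1200) = 15/31200 = 0.0004808 A
V_R2 = I × R2 = V1 × R2/(R1 + R2) = 15 × 1200/31200 = 0.5769 V

Final answer: 0.5769 V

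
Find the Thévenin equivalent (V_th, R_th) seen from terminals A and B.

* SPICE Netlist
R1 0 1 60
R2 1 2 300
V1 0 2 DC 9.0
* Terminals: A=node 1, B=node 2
Step 1 — V_th is the open-circuit voltage V_A - V_B (nothing connected across the terminals).
Nodal analysis, taking node 2 as the 0 V reference.
Source V1 fixes V_0 = 9 V.
KCL at each unknown node (sum of currents leaving = 0; resistances in Ω):
  Node 1: (V_1 - 9)/60 + (V_1 - 0)/300 = 0
Collecting terms: 0.02 × V_1 = 0.15  =>  V_1 = 7.5 V
V_th = V_1 - V_2 = 7.5 - 0 = 7.5 V
Step 2 — R_th: zero the source — replace V1 by a short circuit (node 2 merges into node 0) — and find the resistance seen between A (node 1) and B (node 0).
Reduce the network between node 1 (A) and node 0 (B) by series/parallel combination:
  Rp1 = R1 ‖ R2 (parallel, both between nodes 0 and 1) = 1/(1/60 + 1/300) = 50 Ω
R_th = 50 Ω

Final answer: V_th = 7.5 V, R_th = 50 Ω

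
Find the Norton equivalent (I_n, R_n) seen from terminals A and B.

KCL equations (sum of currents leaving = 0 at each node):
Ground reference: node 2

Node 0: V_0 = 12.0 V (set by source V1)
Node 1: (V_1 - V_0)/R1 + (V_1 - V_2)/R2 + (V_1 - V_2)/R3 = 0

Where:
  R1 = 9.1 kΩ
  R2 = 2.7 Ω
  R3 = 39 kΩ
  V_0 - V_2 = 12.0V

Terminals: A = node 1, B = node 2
Find the Thévenin equivalent first; then I_n = V_th/R_th and R_n = R_th.
Step 1 — V_th is the open-circuit voltage V_A - V_B (nothing connected across the terminals).
Nodal analysis, taking node 2 as the 0 V reference.
Source V1 fixes V_0 = 12 V.
KCL at each unknown node (sum of currents leaving = 0; resistances in Ω):
  Node 1: (V_1 - 12)/9100 + (V_1 - 0)/2.7 + (V_1 - 0)/39000 = 0
Collecting terms: 0.3705 × V_1 = 0.001319  =>  V_1 = 0.003559 V
V_th = V_1 - V_2 = 0.003559 - 0 = 0.003559 V
Step 2 — R_th: zero the source — replace V1 by a short circuit (node 2 merges into node 0) — and find the resistance seen between A (node 1) and B (node 0).
Reduce the network between node 1 (A) and node 0 (B) by series/parallel combination:
  Rp1 = R1 ‖ R2 ‖ R3 (parallel, all between nodes 0 and 1) = 1/(1/9100 + 1/2.7 + 1/39000) = 2.699 Ω
R_th = 2.699 Ω
I_n = V_th/R_th = 0.003559/2.699 = 0.001319 A, and R_n = R_th = 2.699 Ω

Final answer: I_n = 0.001319 A, R_n = 2.699 Ω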